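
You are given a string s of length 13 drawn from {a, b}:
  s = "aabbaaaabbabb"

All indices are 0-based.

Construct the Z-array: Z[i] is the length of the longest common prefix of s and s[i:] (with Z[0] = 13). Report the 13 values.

[13, 1, 0, 0, 2, 2, 5, 1, 0, 0, 1, 0, 0]

Z[0]=13
i=1: outside box; Z[1]=1 grow→box=[1,2)
i=2: outside box; Z[2]=0
i=3: outside box; Z[3]=0
i=4: outside box; Z[4]=2 grow→box=[4,6)
i=5: min(r-i=1, Z[1]=1)=1; Z[5]=2 grow→box=[5,7)
i=6: min(r-i=1, Z[1]=1)=1; Z[6]=5 grow→box=[6,11)
i=7: min(r-i=4, Z[1]=1)=1; Z[7]=1
i=8: min(r-i=3, Z[2]=0)=0; Z[8]=0
i=9: min(r-i=2, Z[3]=0)=0; Z[9]=0
i=10: min(r-i=1, Z[4]=2)=1; Z[10]=1
i=11: outside box; Z[11]=0
i=12: outside box; Z[12]=0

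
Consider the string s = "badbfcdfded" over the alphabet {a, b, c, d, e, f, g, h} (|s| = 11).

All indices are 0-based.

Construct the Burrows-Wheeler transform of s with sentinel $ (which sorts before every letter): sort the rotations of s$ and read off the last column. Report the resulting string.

rank  rotation      last
    0  $badbfcdfded  d
    1  adbfcdfded$b  b
    2  badbfcdfded$  $
    3  bfcdfded$bad  d
    4  cdfded$badbf  f
    5  d$badbfcdfde  e
    6  dbfcdfded$ba  a
    7  ded$badbfcdf  f
    8  dfded$badbfc  c
    9  ed$badbfcdfd  d
   10  fcdfded$badb  b
   11  fded$badbfcd  d

db$dfeafcdbd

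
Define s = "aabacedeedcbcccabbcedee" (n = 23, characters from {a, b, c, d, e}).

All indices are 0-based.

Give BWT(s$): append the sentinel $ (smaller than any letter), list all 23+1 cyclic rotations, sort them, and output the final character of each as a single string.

rank  rotation                  last
    0  $aabacedeedcbcccabbcedee  e
    1  aabacedeedcbcccabbcedee$  $
    2  abacedeedcbcccabbcedee$a  a
    3  abbcedee$aabacedeedcbccc  c
    4  acedeedcbcccabbcedee$aab  b
    5  bacedeedcbcccabbcedee$aa  a
    6  bbcedee$aabacedeedcbccca  a
    7  bcccabbcedee$aabacedeedc  c
    8  bcedee$aabacedeedcbcccab  b
    9  cabbcedee$aabacedeedcbcc  c
   10  cbcccabbcedee$aabacedeed  d
   11  ccabbcedee$aabacedeedcbc  c
   12  cccabbcedee$aabacedeedcb  b
   13  cedee$aabacedeedcbcccabb  b
   14  cedeedcbcccabbcedee$aaba  a
   15  dcbcccabbcedee$aabacedee  e
   16  dee$aabacedeedcbcccabbce  e
   17  deedcbcccabbcedee$aabace  e
   18  e$aabacedeedcbcccabbcede  e
   19  edcbcccabbcedee$aabacede  e
   20  edee$aabacedeedcbcccabbc  c
   21  edeedcbcccabbcedee$aabac  c
   22  ee$aabacedeedcbcccabbced  d
   23  eedcbcccabbcedee$aabaced  d

e$acbaacbcdcbbaeeeeeccdd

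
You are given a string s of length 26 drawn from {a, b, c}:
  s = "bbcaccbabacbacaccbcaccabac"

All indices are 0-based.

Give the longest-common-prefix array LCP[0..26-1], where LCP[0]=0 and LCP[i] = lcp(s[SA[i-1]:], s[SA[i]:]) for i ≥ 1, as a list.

rank | idx | suffix
   0 |  22 | abac
   1 |   7 | abacbacaccbcaccabac
   2 |  24 | ac
   3 |  12 | acaccbcaccabac
   4 |   9 | acbacaccbcaccabac
   5 |  19 | accabac
   6 |   3 | accbabacbacaccbcaccabac
   7 |  14 | accbcaccabac
   8 |   6 | babacbacaccbcaccabac
   9 |  23 | bac
  10 |  11 | bacaccbcaccabac
  11 |   8 | bacbacaccbcaccabac
  12 |   0 | bbcaccbabacbacaccbcaccabac
  13 |  17 | bcaccabac
  14 |   1 | bcaccbabacbacaccbcaccabac
  15 |  25 | c
  16 |  21 | cabac
  17 |  18 | caccabac
  18 |   2 | caccbabacbacaccbcaccabac
  19 |  13 | caccbcaccabac
  20 |   5 | cbabacbacaccbcaccabac
  21 |  10 | cbacaccbcaccabac
  22 |  16 | cbcaccabac
  23 |  20 | ccabac
  24 |   4 | ccbabacbacaccbcaccabac
  25 |  15 | ccbcaccabac

SA = [22, 7, 24, 12, 9, 19, 3, 14, 6, 23, 11, 8, 0, 17, 1, 25, 21, 18, 2, 13, 5, 10, 16, 20, 4, 15]
i: (SA[i-1],SA[i]) lcp shared
  1: (22,7) 4 'abac'
  2: (7,24) 1 'a'
  3: (24,12) 2 'ac'
  4: (12,9) 2 'ac'
  5: (9,19) 2 'ac'
  6: (19,3) 3 'acc'
  7: (3,14) 4 'accb'
  8: (14,6) 0 ''
  9: (6,23) 2 'ba'
  10: (23,11) 3 'bac'
  11: (11,8) 3 'bac'
  12: (8,0) 1 'b'
  13: (0,17) 1 'b'
  14: (17,1) 5 'bcacc'
  15: (1,25) 0 ''
  16: (25,21) 1 'c'
  17: (21,18) 2 'ca'
  18: (18,2) 4 'cacc'
  19: (2,13) 5 'caccb'
  20: (13,5) 1 'c'
  21: (5,10) 3 'cba'
  22: (10,16) 2 'cb'
  23: (16,20) 1 'c'
  24: (20,4) 2 'cc'
  25: (4,15) 3 'ccb'

[0, 4, 1, 2, 2, 2, 3, 4, 0, 2, 3, 3, 1, 1, 5, 0, 1, 2, 4, 5, 1, 3, 2, 1, 2, 3]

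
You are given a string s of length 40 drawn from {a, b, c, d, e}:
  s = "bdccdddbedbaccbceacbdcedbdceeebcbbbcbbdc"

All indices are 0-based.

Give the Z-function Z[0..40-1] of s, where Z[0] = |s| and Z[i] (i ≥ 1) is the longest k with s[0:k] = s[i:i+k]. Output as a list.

Z[0]=40
i=1: fresh scan; Z[1]=0
i=2: fresh scan; Z[2]=0
i=3: fresh scan; Z[3]=0
i=4: fresh scan; Z[4]=0
i=5: fresh scan; Z[5]=0
i=6: fresh scan; Z[6]=0
i=7: fresh scan; Z[7]=1 grow→box=[7,8)
i=8: fresh scan; Z[8]=0
i=9: fresh scan; Z[9]=0
i=10: fresh scan; Z[10]=1 grow→box=[10,11)
i=11: fresh scan; Z[11]=0
i=12: fresh scan; Z[12]=0
i=13: fresh scan; Z[13]=0
i=14: fresh scan; Z[14]=1 grow→box=[14,15)
i=15: fresh scan; Z[15]=0
i=16: fresh scan; Z[16]=0
i=17: fresh scan; Z[17]=0
i=18: fresh scan; Z[18]=0
i=19: fresh scan; Z[19]=3 grow→box=[19,22)
i=20: min(r-i=2, Z[1]=0)=0; Z[20]=0
i=21: min(r-i=1, Z[2]=0)=0; Z[21]=0
i=22: fresh scan; Z[22]=0
i=23: fresh scan; Z[23]=0
i=24: fresh scan; Z[24]=3 grow→box=[24,27)
i=25: min(r-i=2, Z[1]=0)=0; Z[25]=0
i=26: min(r-i=1, Z[2]=0)=0; Z[26]=0
i=27: fresh scan; Z[27]=0
i=28: fresh scan; Z[28]=0
i=29: fresh scan; Z[29]=0
i=30: fresh scan; Z[30]=1 grow→box=[30,31)
i=31: fresh scan; Z[31]=0
i=32: fresh scan; Z[32]=1 grow→box=[32,33)
i=33: fresh scan; Z[33]=1 grow→box=[33,34)
i=34: fresh scan; Z[34]=1 grow→box=[34,35)
i=35: fresh scan; Z[35]=0
i=36: fresh scan; Z[36]=1 grow→box=[36,37)
i=37: fresh scan; Z[37]=3 grow→box=[37,40)
i=38: min(r-i=2, Z[1]=0)=0; Z[38]=0
i=39: min(r-i=1, Z[2]=0)=0; Z[39]=0

[40, 0, 0, 0, 0, 0, 0, 1, 0, 0, 1, 0, 0, 0, 1, 0, 0, 0, 0, 3, 0, 0, 0, 0, 3, 0, 0, 0, 0, 0, 1, 0, 1, 1, 1, 0, 1, 3, 0, 0]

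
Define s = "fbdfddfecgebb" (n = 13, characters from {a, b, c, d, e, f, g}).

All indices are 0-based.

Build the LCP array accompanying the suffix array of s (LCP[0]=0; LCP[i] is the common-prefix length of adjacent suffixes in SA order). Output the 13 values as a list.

sorted suffixes:
  #0 SA[0]=12  'b'
  #1 SA[1]=11  'bb'
  #2 SA[2]=1  'bdfddfecgebb'
  #3 SA[3]=8  'cgebb'
  #4 SA[4]=4  'ddfecgebb'
  #5 SA[5]=2  'dfddfecgebb'
  #6 SA[6]=5  'dfecgebb'
  #7 SA[7]=10  'ebb'
  #8 SA[8]=7  'ecgebb'
  #9 SA[9]=0  'fbdfddfecgebb'
  #10 SA[10]=3  'fddfecgebb'
  #11 SA[11]=6  'fecgebb'
  #12 SA[12]=9  'gebb'

SA = [12, 11, 1, 8, 4, 2, 5, 10, 7, 0, 3, 6, 9]
i: (SA[i-1],SA[i]) lcp shared
  1: (12,11) 1 'b'
  2: (11,1) 1 'b'
  3: (1,8) 0 ''
  4: (8,4) 0 ''
  5: (4,2) 1 'd'
  6: (2,5) 2 'df'
  7: (5,10) 0 ''
  8: (10,7) 1 'e'
  9: (7,0) 0 ''
  10: (0,3) 1 'f'
  11: (3,6) 1 'f'
  12: (6,9) 0 ''

[0, 1, 1, 0, 0, 1, 2, 0, 1, 0, 1, 1, 0]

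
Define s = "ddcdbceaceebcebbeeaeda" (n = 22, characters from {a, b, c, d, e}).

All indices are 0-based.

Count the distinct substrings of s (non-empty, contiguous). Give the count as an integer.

229

sorted suffixes:
  #0 SA[0]=21  'a'
  #1 SA[1]=7  'aceebcebbeeaeda'
  #2 SA[2]=18  'aeda'
  #3 SA[3]=14  'bbeeaeda'
  #4 SA[4]=4  'bceaceebcebbeeaeda'
  #5 SA[5]=11  'bcebbeeaeda'
  #6 SA[6]=15  'beeaeda'
  #7 SA[7]=2  'cdbceaceebcebbeeaeda'
  #8 SA[8]=5  'ceaceebcebbeeaeda'
  #9 SA[9]=12  'cebbeeaeda'
  #10 SA[10]=8  'ceebcebbeeaeda'
  #11 SA[11]=20  'da'
  #12 SA[12]=3  'dbceaceebcebbeeaeda'
  #13 SA[13]=1  'dcdbceaceebcebbeeaeda'
  #14 SA[14]=0  'ddcdbceaceebcebbeeaeda'
  #15 SA[15]=6  'eaceebcebbeeaeda'
  #16 SA[16]=17  'eaeda'
  #17 SA[17]=13  'ebbeeaeda'
  #18 SA[18]=10  'ebcebbeeaeda'
  #19 SA[19]=19  'eda'
  #20 SA[20]=16  'eeaeda'
  #21 SA[21]=9  'eebcebbeeaeda'

SA = [21, 7, 18, 14, 4, 11, 15, 2, 5, 12, 8, 20, 3, 1, 0, 6, 17, 13, 10, 19, 16, 9]
[i] adj suffixes → lcp
  [1] 21/7 → 1 ('a')
  [2] 7/18 → 1 ('a')
  [3] 18/14 → 0 ('')
  [4] 14/4 → 1 ('b')
  [5] 4/11 → 3 ('bce')
  [6] 11/15 → 1 ('b')
  [7] 15/2 → 0 ('')
  [8] 2/5 → 1 ('c')
  [9] 5/12 → 2 ('ce')
  [10] 12/8 → 2 ('ce')
  [11] 8/20 → 0 ('')
  [12] 20/3 → 1 ('d')
  [13] 3/1 → 1 ('d')
  [14] 1/0 → 1 ('d')
  [15] 0/6 → 0 ('')
  [16] 6/17 → 2 ('ea')
  [17] 17/13 → 1 ('e')
  [18] 13/10 → 2 ('eb')
  [19] 10/19 → 1 ('e')
  [20] 19/16 → 1 ('e')
  [21] 16/9 → 2 ('ee')

n(n+1)/2 = 22·23/2 = 253
Σ LCP = 0 + 1 + 1 + 0 + 1 + 3 + 1 + 0 + 1 + 2 + 2 + 0 + 1 + 1 + 1 + 0 + 2 + 1 + 2 + 1 + 1 + 2 = 24
distinct = 253 − 24 = 229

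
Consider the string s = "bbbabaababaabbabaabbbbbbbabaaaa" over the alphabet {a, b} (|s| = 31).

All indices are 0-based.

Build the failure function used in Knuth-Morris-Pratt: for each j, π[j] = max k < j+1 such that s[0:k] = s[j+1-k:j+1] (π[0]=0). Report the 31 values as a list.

[0, 1, 2, 0, 1, 0, 0, 1, 0, 1, 0, 0, 1, 2, 0, 1, 0, 0, 1, 2, 3, 3, 3, 3, 3, 4, 5, 6, 7, 0, 0]

π[0] = 0
j=1 s[j]='b': π[1]=1 (border 'b')
j=2 s[j]='b': π[2]=2 (border 'bb')
j=3 s[j]='a': k: 2→1→0; π[3]=0 (border '')
j=4 s[j]='b': π[4]=1 (border 'b')
j=5 s[j]='a': k: 1→0; π[5]=0 (border '')
j=6 s[j]='a': π[6]=0 (border '')
j=7 s[j]='b': π[7]=1 (border 'b')
j=8 s[j]='a': k: 1→0; π[8]=0 (border '')
j=9 s[j]='b': π[9]=1 (border 'b')
j=10 s[j]='a': k: 1→0; π[10]=0 (border '')
j=11 s[j]='a': π[11]=0 (border '')
j=12 s[j]='b': π[12]=1 (border 'b')
j=13 s[j]='b': π[13]=2 (border 'bb')
j=14 s[j]='a': k: 2→1→0; π[14]=0 (border '')
j=15 s[j]='b': π[15]=1 (border 'b')
j=16 s[j]='a': k: 1→0; π[16]=0 (border '')
j=17 s[j]='a': π[17]=0 (border '')
j=18 s[j]='b': π[18]=1 (border 'b')
j=19 s[j]='b': π[19]=2 (border 'bb')
j=20 s[j]='b': π[20]=3 (border 'bbb')
j=21 s[j]='b': k: 3→2; π[21]=3 (border 'bbb')
j=22 s[j]='b': k: 3→2; π[22]=3 (border 'bbb')
j=23 s[j]='b': k: 3→2; π[23]=3 (border 'bbb')
j=24 s[j]='b': k: 3→2; π[24]=3 (border 'bbb')
j=25 s[j]='a': π[25]=4 (border 'bbba')
j=26 s[j]='b': π[26]=5 (border 'bbbab')
j=27 s[j]='a': π[27]=6 (border 'bbbaba')
j=28 s[j]='a': π[28]=7 (border 'bbbabaa')
j=29 s[j]='a': k: 7→0; π[29]=0 (border '')
j=30 s[j]='a': π[30]=0 (border '')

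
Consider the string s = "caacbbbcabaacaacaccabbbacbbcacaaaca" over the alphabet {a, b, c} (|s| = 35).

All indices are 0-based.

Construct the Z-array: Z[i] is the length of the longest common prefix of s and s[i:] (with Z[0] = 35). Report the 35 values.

Z[0]=35
i=1: outside box; Z[1]=0
i=2: outside box; Z[2]=0
i=3: outside box; Z[3]=1 scan→box=[3,4)
i=4: outside box; Z[4]=0
i=5: outside box; Z[5]=0
i=6: outside box; Z[6]=0
i=7: outside box; Z[7]=2 scan→box=[7,9)
i=8: min(r-i=1, Z[1]=0)=0; Z[8]=0
i=9: outside box; Z[9]=0
i=10: outside box; Z[10]=0
i=11: outside box; Z[11]=0
i=12: outside box; Z[12]=4 scan→box=[12,16)
i=13: min(r-i=3, Z[1]=0)=0; Z[13]=0
i=14: min(r-i=2, Z[2]=0)=0; Z[14]=0
i=15: min(r-i=1, Z[3]=1)=1; Z[15]=2 scan→box=[15,17)
i=16: min(r-i=1, Z[1]=0)=0; Z[16]=0
i=17: outside box; Z[17]=1 scan→box=[17,18)
i=18: outside box; Z[18]=2 scan→box=[18,20)
i=19: min(r-i=1, Z[1]=0)=0; Z[19]=0
i=20: outside box; Z[20]=0
i=21: outside box; Z[21]=0
i=22: outside box; Z[22]=0
i=23: outside box; Z[23]=0
i=24: outside box; Z[24]=1 scan→box=[24,25)
i=25: outside box; Z[25]=0
i=26: outside box; Z[26]=0
i=27: outside box; Z[27]=2 scan→box=[27,29)
i=28: min(r-i=1, Z[1]=0)=0; Z[28]=0
i=29: outside box; Z[29]=3 scan→box=[29,32)
i=30: min(r-i=2, Z[1]=0)=0; Z[30]=0
i=31: min(r-i=1, Z[2]=0)=0; Z[31]=0
i=32: outside box; Z[32]=0
i=33: outside box; Z[33]=2 scan→box=[33,35)
i=34: min(r-i=1, Z[1]=0)=0; Z[34]=0

[35, 0, 0, 1, 0, 0, 0, 2, 0, 0, 0, 0, 4, 0, 0, 2, 0, 1, 2, 0, 0, 0, 0, 0, 1, 0, 0, 2, 0, 3, 0, 0, 0, 2, 0]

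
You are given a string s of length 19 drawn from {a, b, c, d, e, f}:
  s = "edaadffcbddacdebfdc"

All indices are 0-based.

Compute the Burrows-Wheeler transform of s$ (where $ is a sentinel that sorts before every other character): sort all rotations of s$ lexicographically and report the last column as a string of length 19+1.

cddacedfaedfbcad$fbd

rank  rotation              last
    0  $edaadffcbddacdebfdc  c
    1  aadffcbddacdebfdc$ed  d
    2  acdebfdc$edaadffcbdd  d
    3  adffcbddacdebfdc$eda  a
    4  bddacdebfdc$edaadffc  c
    5  bfdc$edaadffcbddacde  e
    6  c$edaadffcbddacdebfd  d
    7  cbddacdebfdc$edaadff  f
    8  cdebfdc$edaadffcbdda  a
    9  daadffcbddacdebfdc$e  e
   10  dacdebfdc$edaadffcbd  d
   11  dc$edaadffcbddacdebf  f
   12  ddacdebfdc$edaadffcb  b
   13  debfdc$edaadffcbddac  c
   14  dffcbddacdebfdc$edaa  a
   15  ebfdc$edaadffcbddacd  d
   16  edaadffcbddacdebfdc$  $
   17  fcbddacdebfdc$edaadf  f
   18  fdc$edaadffcbddacdeb  b
   19  ffcbddacdebfdc$edaad  d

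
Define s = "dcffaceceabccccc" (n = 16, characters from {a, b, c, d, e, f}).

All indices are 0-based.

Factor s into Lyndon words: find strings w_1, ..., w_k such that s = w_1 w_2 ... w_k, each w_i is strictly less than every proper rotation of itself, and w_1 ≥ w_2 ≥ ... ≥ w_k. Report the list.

emit factor 1: 'd' (i=0, period=1)
emit factor 2: 'cff' (i=1, period=3)
emit factor 3: 'acece' (i=4, period=5)
emit factor 4: 'abccccc' (i=9, period=7)

["d", "cff", "acece", "abccccc"]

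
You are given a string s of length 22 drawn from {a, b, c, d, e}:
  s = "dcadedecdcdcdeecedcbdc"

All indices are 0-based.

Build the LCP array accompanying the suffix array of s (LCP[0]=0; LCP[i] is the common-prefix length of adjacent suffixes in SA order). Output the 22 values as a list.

[0, 0, 0, 1, 1, 1, 4, 2, 1, 0, 2, 2, 2, 3, 1, 2, 2, 0, 2, 1, 2, 1]

rank→(start, suffix):
  0 → (2, 'adedecdcdcdeecedcbdc')
  1 → (19, 'bdc')
  2 → (21, 'c')
  3 → (1, 'cadedecdcdcdeecedcbdc')
  4 → (18, 'cbdc')
  5 → (7, 'cdcdcdeecedcbdc')
  6 → (9, 'cdcdeecedcbdc')
  7 → (11, 'cdeecedcbdc')
  8 → (15, 'cedcbdc')
  9 → (20, 'dc')
  10 → (0, 'dcadedecdcdcdeecedcbdc')
  11 → (17, 'dcbdc')
  12 → (8, 'dcdcdeecedcbdc')
  13 → (10, 'dcdeecedcbdc')
  14 → (5, 'decdcdcdeecedcbdc')
  15 → (3, 'dedecdcdcdeecedcbdc')
  16 → (12, 'deecedcbdc')
  17 → (6, 'ecdcdcdeecedcbdc')
  18 → (14, 'ecedcbdc')
  19 → (16, 'edcbdc')
  20 → (4, 'edecdcdcdeecedcbdc')
  21 → (13, 'eecedcbdc')

SA = [2, 19, 21, 1, 18, 7, 9, 11, 15, 20, 0, 17, 8, 10, 5, 3, 12, 6, 14, 16, 4, 13]
i: (SA[i-1],SA[i]) lcp shared
  1: (2,19) 0 ''
  2: (19,21) 0 ''
  3: (21,1) 1 'c'
  4: (1,18) 1 'c'
  5: (18,7) 1 'c'
  6: (7,9) 4 'cdcd'
  7: (9,11) 2 'cd'
  8: (11,15) 1 'c'
  9: (15,20) 0 ''
  10: (20,0) 2 'dc'
  11: (0,17) 2 'dc'
  12: (17,8) 2 'dc'
  13: (8,10) 3 'dcd'
  14: (10,5) 1 'd'
  15: (5,3) 2 'de'
  16: (3,12) 2 'de'
  17: (12,6) 0 ''
  18: (6,14) 2 'ec'
  19: (14,16) 1 'e'
  20: (16,4) 2 'ed'
  21: (4,13) 1 'e'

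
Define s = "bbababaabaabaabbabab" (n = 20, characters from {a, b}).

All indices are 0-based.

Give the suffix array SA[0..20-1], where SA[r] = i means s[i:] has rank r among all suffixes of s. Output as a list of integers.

sorted suffixes:
  #0 SA[0]=6  'aabaabaabbabab'
  #1 SA[1]=9  'aabaabbabab'
  #2 SA[2]=12  'aabbabab'
  #3 SA[3]=18  'ab'
  #4 SA[4]=4  'abaabaabaabbabab'
  #5 SA[5]=7  'abaabaabbabab'
  #6 SA[6]=10  'abaabbabab'
  #7 SA[7]=16  'abab'
  #8 SA[8]=2  'ababaabaabaabbabab'
  #9 SA[9]=13  'abbabab'
  #10 SA[10]=19  'b'
  #11 SA[11]=5  'baabaabaabbabab'
  #12 SA[12]=8  'baabaabbabab'
  #13 SA[13]=11  'baabbabab'
  #14 SA[14]=17  'bab'
  #15 SA[15]=3  'babaabaabaabbabab'
  #16 SA[16]=15  'babab'
  #17 SA[17]=1  'bababaabaabaabbabab'
  #18 SA[18]=14  'bbabab'
  #19 SA[19]=0  'bbababaabaabaabbabab'

[6, 9, 12, 18, 4, 7, 10, 16, 2, 13, 19, 5, 8, 11, 17, 3, 15, 1, 14, 0]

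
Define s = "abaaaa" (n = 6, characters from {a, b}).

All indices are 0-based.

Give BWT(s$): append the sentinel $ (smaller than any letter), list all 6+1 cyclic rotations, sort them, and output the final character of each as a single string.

aaaab$a

rank  rotation last
    0  $abaaaa  a
    1  a$abaaa  a
    2  aa$abaa  a
    3  aaa$aba  a
    4  aaaa$ab  b
    5  abaaaa$  $
    6  baaaa$a  a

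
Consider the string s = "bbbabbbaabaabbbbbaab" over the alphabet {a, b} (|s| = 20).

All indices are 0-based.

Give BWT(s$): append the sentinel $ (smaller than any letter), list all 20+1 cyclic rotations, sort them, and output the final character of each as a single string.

rank  rotation               last
    0  $bbbabbbaabaabbbbbaab  b
    1  aab$bbbabbbaabaabbbbb  b
    2  aabaabbbbbaab$bbbabbb  b
    3  aabbbbbaab$bbbabbbaab  b
    4  ab$bbbabbbaabaabbbbba  a
    5  abaabbbbbaab$bbbabbba  a
    6  abbbaabaabbbbbaab$bbb  b
    7  abbbbbaab$bbbabbbaaba  a
    8  b$bbbabbbaabaabbbbbaa  a
    9  baab$bbbabbbaabaabbbb  b
   10  baabaabbbbbaab$bbbabb  b
   11  baabbbbbaab$bbbabbbaa  a
   12  babbbaabaabbbbbaab$bb  b
   13  bbaab$bbbabbbaabaabbb  b
   14  bbaabaabbbbbaab$bbbab  b
   15  bbabbbaabaabbbbbaab$b  b
   16  bbbaab$bbbabbbaabaabb  b
   17  bbbaabaabbbbbaab$bbba  a
   18  bbbabbbaabaabbbbbaab$  $
   19  bbbbaab$bbbabbbaabaab  b
   20  bbbbbaab$bbbabbbaabaa  a

bbbbaabaabbabbbbba$ba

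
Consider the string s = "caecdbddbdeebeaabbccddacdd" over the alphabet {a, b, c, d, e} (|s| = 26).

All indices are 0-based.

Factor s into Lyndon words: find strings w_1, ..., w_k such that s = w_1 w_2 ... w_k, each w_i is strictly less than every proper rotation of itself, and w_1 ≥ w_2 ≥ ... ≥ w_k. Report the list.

emit factor 1: 'c' (i=0, period=1)
emit factor 2: 'aecdbddbdeebe' (i=1, period=13)
emit factor 3: 'aabbccddacdd' (i=14, period=12)

["c", "aecdbddbdeebe", "aabbccddacdd"]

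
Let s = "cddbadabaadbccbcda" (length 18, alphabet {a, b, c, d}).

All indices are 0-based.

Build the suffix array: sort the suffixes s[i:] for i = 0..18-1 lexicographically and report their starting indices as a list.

[17, 8, 6, 4, 9, 7, 3, 11, 14, 13, 12, 15, 0, 16, 5, 2, 10, 1]

sorted suffixes:
  #0 SA[0]=17  'a'
  #1 SA[1]=8  'aadbccbcda'
  #2 SA[2]=6  'abaadbccbcda'
  #3 SA[3]=4  'adabaadbccbcda'
  #4 SA[4]=9  'adbccbcda'
  #5 SA[5]=7  'baadbccbcda'
  #6 SA[6]=3  'badabaadbccbcda'
  #7 SA[7]=11  'bccbcda'
  #8 SA[8]=14  'bcda'
  #9 SA[9]=13  'cbcda'
  #10 SA[10]=12  'ccbcda'
  #11 SA[11]=15  'cda'
  #12 SA[12]=0  'cddbadabaadbccbcda'
  #13 SA[13]=16  'da'
  #14 SA[14]=5  'dabaadbccbcda'
  #15 SA[15]=2  'dbadabaadbccbcda'
  #16 SA[16]=10  'dbccbcda'
  #17 SA[17]=1  'ddbadabaadbccbcda'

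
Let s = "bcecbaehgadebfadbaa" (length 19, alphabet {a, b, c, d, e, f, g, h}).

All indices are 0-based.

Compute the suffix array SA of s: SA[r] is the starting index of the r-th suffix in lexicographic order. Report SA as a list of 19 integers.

rank→(start, suffix):
  0 → (18, 'a')
  1 → (17, 'aa')
  2 → (14, 'adbaa')
  3 → (9, 'adebfadbaa')
  4 → (5, 'aehgadebfadbaa')
  5 → (16, 'baa')
  6 → (4, 'baehgadebfadbaa')
  7 → (0, 'bcecbaehgadebfadbaa')
  8 → (12, 'bfadbaa')
  9 → (3, 'cbaehgadebfadbaa')
  10 → (1, 'cecbaehgadebfadbaa')
  11 → (15, 'dbaa')
  12 → (10, 'debfadbaa')
  13 → (11, 'ebfadbaa')
  14 → (2, 'ecbaehgadebfadbaa')
  15 → (6, 'ehgadebfadbaa')
  16 → (13, 'fadbaa')
  17 → (8, 'gadebfadbaa')
  18 → (7, 'hgadebfadbaa')

[18, 17, 14, 9, 5, 16, 4, 0, 12, 3, 1, 15, 10, 11, 2, 6, 13, 8, 7]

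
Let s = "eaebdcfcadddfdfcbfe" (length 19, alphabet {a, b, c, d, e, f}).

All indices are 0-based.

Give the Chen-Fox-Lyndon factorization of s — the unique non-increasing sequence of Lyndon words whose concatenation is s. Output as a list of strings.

emit factor 1: 'e' (i=0, period=1)
emit factor 2: 'aebdcfc' (i=1, period=7)
emit factor 3: 'adddfdfcbfe' (i=8, period=11)

["e", "aebdcfc", "adddfdfcbfe"]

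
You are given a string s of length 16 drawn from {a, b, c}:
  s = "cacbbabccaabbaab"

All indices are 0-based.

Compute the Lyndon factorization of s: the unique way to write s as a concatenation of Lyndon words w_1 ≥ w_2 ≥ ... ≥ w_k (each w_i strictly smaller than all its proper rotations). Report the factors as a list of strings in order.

emit factor 1: 'c' (i=0, period=1)
emit factor 2: 'acbb' (i=1, period=4)
emit factor 3: 'abcc' (i=5, period=4)
emit factor 4: 'aabb' (i=9, period=4)
emit factor 5: 'aab' (i=13, period=3)

["c", "acbb", "abcc", "aabb", "aab"]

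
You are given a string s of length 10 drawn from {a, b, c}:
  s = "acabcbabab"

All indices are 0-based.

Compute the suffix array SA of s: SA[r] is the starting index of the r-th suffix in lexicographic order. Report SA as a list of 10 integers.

[8, 6, 2, 0, 9, 7, 5, 3, 1, 4]

rank | idx | suffix
   0 |   8 | ab
   1 |   6 | abab
   2 |   2 | abcbabab
   3 |   0 | acabcbabab
   4 |   9 | b
   5 |   7 | bab
   6 |   5 | babab
   7 |   3 | bcbabab
   8 |   1 | cabcbabab
   9 |   4 | cbabab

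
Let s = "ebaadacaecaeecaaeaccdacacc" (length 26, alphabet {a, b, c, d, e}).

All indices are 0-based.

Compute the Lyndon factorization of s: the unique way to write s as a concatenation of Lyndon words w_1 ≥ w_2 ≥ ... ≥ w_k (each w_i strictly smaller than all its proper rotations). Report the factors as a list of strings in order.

["e", "b", "aadacaecaeecaaeaccdacacc"]

emit factor 1: 'e' (i=0, period=1)
emit factor 2: 'b' (i=1, period=1)
emit factor 3: 'aadacaecaeecaaeaccdacacc' (i=2, period=24)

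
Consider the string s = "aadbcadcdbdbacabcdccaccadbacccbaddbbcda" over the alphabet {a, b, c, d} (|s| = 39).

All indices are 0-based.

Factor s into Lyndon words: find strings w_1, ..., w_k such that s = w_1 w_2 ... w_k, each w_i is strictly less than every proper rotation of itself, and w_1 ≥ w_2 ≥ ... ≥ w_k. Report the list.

["aadbcadcdbdbacabcdccaccadbacccbaddbbcd", "a"]

emit factor 1: 'aadbcadcdbdbacabcdccaccadbacccbaddbbcd' (i=0, period=38)
emit factor 2: 'a' (i=38, period=1)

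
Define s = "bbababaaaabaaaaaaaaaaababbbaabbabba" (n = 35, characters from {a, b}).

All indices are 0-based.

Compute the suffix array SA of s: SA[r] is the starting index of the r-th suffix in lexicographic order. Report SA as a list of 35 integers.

sorted suffixes:
  #0 SA[0]=34  'a'
  #1 SA[1]=11  'aaaaaaaaaaababbbaabbabba'
  #2 SA[2]=12  'aaaaaaaaaababbbaabbabba'
  #3 SA[3]=13  'aaaaaaaaababbbaabbabba'
  #4 SA[4]=14  'aaaaaaaababbbaabbabba'
  #5 SA[5]=15  'aaaaaaababbbaabbabba'
  #6 SA[6]=16  'aaaaaababbbaabbabba'
  #7 SA[7]=17  'aaaaababbbaabbabba'
  #8 SA[8]=6  'aaaabaaaaaaaaaaababbbaabbabba'
  #9 SA[9]=18  'aaaababbbaabbabba'
  #10 SA[10]=7  'aaabaaaaaaaaaaababbbaabbabba'
  #11 SA[11]=19  'aaababbbaabbabba'
  #12 SA[12]=8  'aabaaaaaaaaaaababbbaabbabba'
  #13 SA[13]=20  'aababbbaabbabba'
  #14 SA[14]=27  'aabbabba'
  #15 SA[15]=9  'abaaaaaaaaaaababbbaabbabba'
  #16 SA[16]=4  'abaaaabaaaaaaaaaaababbbaabbabba'
  #17 SA[17]=2  'ababaaaabaaaaaaaaaaababbbaabbabba'
  #18 SA[18]=21  'ababbbaabbabba'
  #19 SA[19]=31  'abba'
  #20 SA[20]=28  'abbabba'
  #21 SA[21]=23  'abbbaabbabba'
  #22 SA[22]=33  'ba'
  #23 SA[23]=10  'baaaaaaaaaaababbbaabbabba'
  #24 SA[24]=5  'baaaabaaaaaaaaaaababbbaabbabba'
  #25 SA[25]=26  'baabbabba'
  #26 SA[26]=3  'babaaaabaaaaaaaaaaababbbaabbabba'
  #27 SA[27]=1  'bababaaaabaaaaaaaaaaababbbaabbabba'
  #28 SA[28]=30  'babba'
  #29 SA[29]=22  'babbbaabbabba'
  #30 SA[30]=32  'bba'
  #31 SA[31]=25  'bbaabbabba'
  #32 SA[32]=0  'bbababaaaabaaaaaaaaaaababbbaabbabba'
  #33 SA[33]=29  'bbabba'
  #34 SA[34]=24  'bbbaabbabba'

[34, 11, 12, 13, 14, 15, 16, 17, 6, 18, 7, 19, 8, 20, 27, 9, 4, 2, 21, 31, 28, 23, 33, 10, 5, 26, 3, 1, 30, 22, 32, 25, 0, 29, 24]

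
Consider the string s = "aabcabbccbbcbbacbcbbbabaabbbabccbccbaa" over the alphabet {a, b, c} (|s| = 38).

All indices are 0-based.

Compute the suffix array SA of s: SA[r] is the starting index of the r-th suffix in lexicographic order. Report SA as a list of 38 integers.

[37, 36, 23, 0, 21, 24, 4, 1, 28, 14, 35, 22, 20, 27, 13, 19, 26, 12, 18, 25, 9, 5, 2, 10, 16, 32, 6, 29, 3, 34, 11, 17, 8, 15, 31, 33, 7, 30]

rank→(start, suffix):
  0 → (37, 'a')
  1 → (36, 'aa')
  2 → (23, 'aabbbabccbccbaa')
  3 → (0, 'aabcabbccbbcbbacbcbbbabaabbbabccbccbaa')
  4 → (21, 'abaabbbabccbccbaa')
  5 → (24, 'abbbabccbccbaa')
  6 → (4, 'abbccbbcbbacbcbbbabaabbbabccbccbaa')
  7 → (1, 'abcabbccbbcbbacbcbbbabaabbbabccbccbaa')
  8 → (28, 'abccbccbaa')
  9 → (14, 'acbcbbbabaabbbabccbccbaa')
  10 → (35, 'baa')
  11 → (22, 'baabbbabccbccbaa')
  12 → (20, 'babaabbbabccbccbaa')
  13 → (27, 'babccbccbaa')
  14 → (13, 'bacbcbbbabaabbbabccbccbaa')
  15 → (19, 'bbabaabbbabccbccbaa')
  16 → (26, 'bbabccbccbaa')
  17 → (12, 'bbacbcbbbabaabbbabccbccbaa')
  18 → (18, 'bbbabaabbbabccbccbaa')
  19 → (25, 'bbbabccbccbaa')
  20 → (9, 'bbcbbacbcbbbabaabbbabccbccbaa')
  21 → (5, 'bbccbbcbbacbcbbbabaabbbabccbccbaa')
  22 → (2, 'bcabbccbbcbbacbcbbbabaabbbabccbccbaa')
  23 → (10, 'bcbbacbcbbbabaabbbabccbccbaa')
  24 → (16, 'bcbbbabaabbbabccbccbaa')
  25 → (32, 'bccbaa')
  26 → (6, 'bccbbcbbacbcbbbabaabbbabccbccbaa')
  27 → (29, 'bccbccbaa')
  28 → (3, 'cabbccbbcbbacbcbbbabaabbbabccbccbaa')
  29 → (34, 'cbaa')
  30 → (11, 'cbbacbcbbbabaabbbabccbccbaa')
  31 → (17, 'cbbbabaabbbabccbccbaa')
  32 → (8, 'cbbcbbacbcbbbabaabbbabccbccbaa')
  33 → (15, 'cbcbbbabaabbbabccbccbaa')
  34 → (31, 'cbccbaa')
  35 → (33, 'ccbaa')
  36 → (7, 'ccbbcbbacbcbbbabaabbbabccbccbaa')
  37 → (30, 'ccbccbaa')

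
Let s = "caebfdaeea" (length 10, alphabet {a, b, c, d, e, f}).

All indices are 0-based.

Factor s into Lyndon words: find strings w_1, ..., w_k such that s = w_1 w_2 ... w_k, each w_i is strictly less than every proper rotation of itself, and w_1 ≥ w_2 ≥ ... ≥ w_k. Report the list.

emit factor 1: 'c' (i=0, period=1)
emit factor 2: 'aebfdaee' (i=1, period=8)
emit factor 3: 'a' (i=9, period=1)

["c", "aebfdaee", "a"]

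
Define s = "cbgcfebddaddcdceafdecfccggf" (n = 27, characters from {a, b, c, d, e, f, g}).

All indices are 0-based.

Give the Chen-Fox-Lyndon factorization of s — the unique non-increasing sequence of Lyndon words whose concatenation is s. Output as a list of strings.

emit factor 1: 'c' (i=0, period=1)
emit factor 2: 'bgcfe' (i=1, period=5)
emit factor 3: 'bdd' (i=6, period=3)
emit factor 4: 'addcdceafdecfccggf' (i=9, period=18)

["c", "bgcfe", "bdd", "addcdceafdecfccggf"]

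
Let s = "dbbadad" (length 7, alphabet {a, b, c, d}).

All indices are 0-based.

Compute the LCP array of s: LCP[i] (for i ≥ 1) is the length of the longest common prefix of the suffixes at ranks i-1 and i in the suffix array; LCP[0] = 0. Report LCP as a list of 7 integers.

sorted suffixes:
  #0 SA[0]=5  'ad'
  #1 SA[1]=3  'adad'
  #2 SA[2]=2  'badad'
  #3 SA[3]=1  'bbadad'
  #4 SA[4]=6  'd'
  #5 SA[5]=4  'dad'
  #6 SA[6]=0  'dbbadad'

SA = [5, 3, 2, 1, 6, 4, 0]
i: (SA[i-1],SA[i]) lcp shared
  1: (5,3) 2 'ad'
  2: (3,2) 0 ''
  3: (2,1) 1 'b'
  4: (1,6) 0 ''
  5: (6,4) 1 'd'
  6: (4,0) 1 'd'

[0, 2, 0, 1, 0, 1, 1]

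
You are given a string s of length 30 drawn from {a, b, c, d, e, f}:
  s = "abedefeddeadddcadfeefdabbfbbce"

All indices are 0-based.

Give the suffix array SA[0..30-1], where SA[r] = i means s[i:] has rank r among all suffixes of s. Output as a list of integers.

rank→(start, suffix):
  0 → (22, 'abbfbbce')
  1 → (0, 'abedefeddeadddcadfeefdabbfbbce')
  2 → (10, 'adddcadfeefdabbfbbce')
  3 → (15, 'adfeefdabbfbbce')
  4 → (26, 'bbce')
  5 → (23, 'bbfbbce')
  6 → (27, 'bce')
  7 → (1, 'bedefeddeadddcadfeefdabbfbbce')
  8 → (24, 'bfbbce')
  9 → (14, 'cadfeefdabbfbbce')
  10 → (28, 'ce')
  11 → (21, 'dabbfbbce')
  12 → (13, 'dcadfeefdabbfbbce')
  13 → (12, 'ddcadfeefdabbfbbce')
  14 → (11, 'dddcadfeefdabbfbbce')
  15 → (7, 'ddeadddcadfeefdabbfbbce')
  16 → (8, 'deadddcadfeefdabbfbbce')
  17 → (3, 'defeddeadddcadfeefdabbfbbce')
  18 → (16, 'dfeefdabbfbbce')
  19 → (29, 'e')
  20 → (9, 'eadddcadfeefdabbfbbce')
  21 → (6, 'eddeadddcadfeefdabbfbbce')
  22 → (2, 'edefeddeadddcadfeefdabbfbbce')
  23 → (18, 'eefdabbfbbce')
  24 → (19, 'efdabbfbbce')
  25 → (4, 'efeddeadddcadfeefdabbfbbce')
  26 → (25, 'fbbce')
  27 → (20, 'fdabbfbbce')
  28 → (5, 'feddeadddcadfeefdabbfbbce')
  29 → (17, 'feefdabbfbbce')

[22, 0, 10, 15, 26, 23, 27, 1, 24, 14, 28, 21, 13, 12, 11, 7, 8, 3, 16, 29, 9, 6, 2, 18, 19, 4, 25, 20, 5, 17]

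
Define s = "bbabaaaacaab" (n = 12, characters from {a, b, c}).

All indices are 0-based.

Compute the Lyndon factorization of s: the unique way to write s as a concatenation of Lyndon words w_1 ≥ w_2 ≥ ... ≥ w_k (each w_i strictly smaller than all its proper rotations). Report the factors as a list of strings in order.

["b", "b", "ab", "aaaacaab"]

emit factor 1: 'b' (i=0, period=1)
emit factor 2: 'b' (i=1, period=1)
emit factor 3: 'ab' (i=2, period=2)
emit factor 4: 'aaaacaab' (i=4, period=8)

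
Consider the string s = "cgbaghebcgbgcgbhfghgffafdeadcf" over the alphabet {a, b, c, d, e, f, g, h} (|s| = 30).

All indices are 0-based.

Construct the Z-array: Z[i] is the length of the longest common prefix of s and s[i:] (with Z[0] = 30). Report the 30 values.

Z[0]=30
i=1: fresh scan; Z[1]=0
i=2: fresh scan; Z[2]=0
i=3: fresh scan; Z[3]=0
i=4: fresh scan; Z[4]=0
i=5: fresh scan; Z[5]=0
i=6: fresh scan; Z[6]=0
i=7: fresh scan; Z[7]=0
i=8: fresh scan; Z[8]=3 extend→box=[8,11)
i=9: min(r-i=2, Z[1]=0)=0; Z[9]=0
i=10: min(r-i=1, Z[2]=0)=0; Z[10]=0
i=11: fresh scan; Z[11]=0
i=12: fresh scan; Z[12]=3 extend→box=[12,15)
i=13: min(r-i=2, Z[1]=0)=0; Z[13]=0
i=14: min(r-i=1, Z[2]=0)=0; Z[14]=0
i=15: fresh scan; Z[15]=0
i=16: fresh scan; Z[16]=0
i=17: fresh scan; Z[17]=0
i=18: fresh scan; Z[18]=0
i=19: fresh scan; Z[19]=0
i=20: fresh scan; Z[20]=0
i=21: fresh scan; Z[21]=0
i=22: fresh scan; Z[22]=0
i=23: fresh scan; Z[23]=0
i=24: fresh scan; Z[24]=0
i=25: fresh scan; Z[25]=0
i=26: fresh scan; Z[26]=0
i=27: fresh scan; Z[27]=0
i=28: fresh scan; Z[28]=1 extend→box=[28,29)
i=29: fresh scan; Z[29]=0

[30, 0, 0, 0, 0, 0, 0, 0, 3, 0, 0, 0, 3, 0, 0, 0, 0, 0, 0, 0, 0, 0, 0, 0, 0, 0, 0, 0, 1, 0]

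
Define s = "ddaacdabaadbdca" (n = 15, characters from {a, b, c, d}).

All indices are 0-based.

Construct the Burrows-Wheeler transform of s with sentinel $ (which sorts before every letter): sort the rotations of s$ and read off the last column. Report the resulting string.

rank  rotation          last
    0  $ddaacdabaadbdca  a
    1  a$ddaacdabaadbdc  c
    2  aacdabaadbdca$dd  d
    3  aadbdca$ddaacdab  b
    4  abaadbdca$ddaacd  d
    5  acdabaadbdca$dda  a
    6  adbdca$ddaacdaba  a
    7  baadbdca$ddaacda  a
    8  bdca$ddaacdabaad  d
    9  ca$ddaacdabaadbd  d
   10  cdabaadbdca$ddaa  a
   11  daacdabaadbdca$d  d
   12  dabaadbdca$ddaac  c
   13  dbdca$ddaacdabaa  a
   14  dca$ddaacdabaadb  b
   15  ddaacdabaadbdca$  $

acdbdaaaddadcab$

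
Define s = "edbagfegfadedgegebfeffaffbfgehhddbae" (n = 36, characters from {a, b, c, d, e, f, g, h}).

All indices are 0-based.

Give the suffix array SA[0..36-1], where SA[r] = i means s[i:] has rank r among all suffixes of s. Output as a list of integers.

sorted suffixes:
  #0 SA[0]=9  'adedgegebfeffaffbfgehhddbae'
  #1 SA[1]=34  'ae'
  #2 SA[2]=22  'affbfgehhddbae'
  #3 SA[3]=3  'agfegfadedgegebfeffaffbfgehhddbae'
  #4 SA[4]=33  'bae'
  #5 SA[5]=2  'bagfegfadedgegebfeffaffbfgehhddbae'
  #6 SA[6]=17  'bfeffaffbfgehhddbae'
  #7 SA[7]=25  'bfgehhddbae'
  #8 SA[8]=32  'dbae'
  #9 SA[9]=1  'dbagfegfadedgegebfeffaffbfgehhddbae'
  #10 SA[10]=31  'ddbae'
  #11 SA[11]=10  'dedgegebfeffaffbfgehhddbae'
  #12 SA[12]=12  'dgegebfeffaffbfgehhddbae'
  #13 SA[13]=35  'e'
  #14 SA[14]=16  'ebfeffaffbfgehhddbae'
  #15 SA[15]=0  'edbagfegfadedgegebfeffaffbfgehhddbae'
  #16 SA[16]=11  'edgegebfeffaffbfgehhddbae'
  #17 SA[17]=19  'effaffbfgehhddbae'
  #18 SA[18]=14  'egebfeffaffbfgehhddbae'
  #19 SA[19]=6  'egfadedgegebfeffaffbfgehhddbae'
  #20 SA[20]=28  'ehhddbae'
  #21 SA[21]=8  'fadedgegebfeffaffbfgehhddbae'
  #22 SA[22]=21  'faffbfgehhddbae'
  #23 SA[23]=24  'fbfgehhddbae'
  #24 SA[24]=18  'feffaffbfgehhddbae'
  #25 SA[25]=5  'fegfadedgegebfeffaffbfgehhddbae'
  #26 SA[26]=20  'ffaffbfgehhddbae'
  #27 SA[27]=23  'ffbfgehhddbae'
  #28 SA[28]=26  'fgehhddbae'
  #29 SA[29]=15  'gebfeffaffbfgehhddbae'
  #30 SA[30]=13  'gegebfeffaffbfgehhddbae'
  #31 SA[31]=27  'gehhddbae'
  #32 SA[32]=7  'gfadedgegebfeffaffbfgehhddbae'
  #33 SA[33]=4  'gfegfadedgegebfeffaffbfgehhddbae'
  #34 SA[34]=30  'hddbae'
  #35 SA[35]=29  'hhddbae'

[9, 34, 22, 3, 33, 2, 17, 25, 32, 1, 31, 10, 12, 35, 16, 0, 11, 19, 14, 6, 28, 8, 21, 24, 18, 5, 20, 23, 26, 15, 13, 27, 7, 4, 30, 29]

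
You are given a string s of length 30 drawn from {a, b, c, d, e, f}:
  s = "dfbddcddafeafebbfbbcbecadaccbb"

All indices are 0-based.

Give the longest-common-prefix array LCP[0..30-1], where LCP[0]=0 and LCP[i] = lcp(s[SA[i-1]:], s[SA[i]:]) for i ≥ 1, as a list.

[0, 1, 1, 3, 0, 1, 2, 2, 1, 1, 1, 1, 0, 1, 2, 1, 1, 0, 2, 1, 1, 2, 1, 0, 1, 1, 0, 2, 1, 2]

sorted suffixes:
  #0 SA[0]=25  'accbb'
  #1 SA[1]=23  'adaccbb'
  #2 SA[2]=8  'afeafebbfbbcbecadaccbb'
  #3 SA[3]=11  'afebbfbbcbecadaccbb'
  #4 SA[4]=29  'b'
  #5 SA[5]=28  'bb'
  #6 SA[6]=17  'bbcbecadaccbb'
  #7 SA[7]=14  'bbfbbcbecadaccbb'
  #8 SA[8]=18  'bcbecadaccbb'
  #9 SA[9]=2  'bddcddafeafebbfbbcbecadaccbb'
  #10 SA[10]=20  'becadaccbb'
  #11 SA[11]=15  'bfbbcbecadaccbb'
  #12 SA[12]=22  'cadaccbb'
  #13 SA[13]=27  'cbb'
  #14 SA[14]=19  'cbecadaccbb'
  #15 SA[15]=26  'ccbb'
  #16 SA[16]=5  'cddafeafebbfbbcbecadaccbb'
  #17 SA[17]=24  'daccbb'
  #18 SA[18]=7  'dafeafebbfbbcbecadaccbb'
  #19 SA[19]=4  'dcddafeafebbfbbcbecadaccbb'
  #20 SA[20]=6  'ddafeafebbfbbcbecadaccbb'
  #21 SA[21]=3  'ddcddafeafebbfbbcbecadaccbb'
  #22 SA[22]=0  'dfbddcddafeafebbfbbcbecadaccbb'
  #23 SA[23]=10  'eafebbfbbcbecadaccbb'
  #24 SA[24]=13  'ebbfbbcbecadaccbb'
  #25 SA[25]=21  'ecadaccbb'
  #26 SA[26]=16  'fbbcbecadaccbb'
  #27 SA[27]=1  'fbddcddafeafebbfbbcbecadaccbb'
  #28 SA[28]=9  'feafebbfbbcbecadaccbb'
  #29 SA[29]=12  'febbfbbcbecadaccbb'

SA = [25, 23, 8, 11, 29, 28, 17, 14, 18, 2, 20, 15, 22, 27, 19, 26, 5, 24, 7, 4, 6, 3, 0, 10, 13, 21, 16, 1, 9, 12]
i: (SA[i-1],SA[i]) lcp shared
  1: (25,23) 1 'a'
  2: (23,8) 1 'a'
  3: (8,11) 3 'afe'
  4: (11,29) 0 ''
  5: (29,28) 1 'b'
  6: (28,17) 2 'bb'
  7: (17,14) 2 'bb'
  8: (14,18) 1 'b'
  9: (18,2) 1 'b'
  10: (2,20) 1 'b'
  11: (20,15) 1 'b'
  12: (15,22) 0 ''
  13: (22,27) 1 'c'
  14: (27,19) 2 'cb'
  15: (19,26) 1 'c'
  16: (26,5) 1 'c'
  17: (5,24) 0 ''
  18: (24,7) 2 'da'
  19: (7,4) 1 'd'
  20: (4,6) 1 'd'
  21: (6,3) 2 'dd'
  22: (3,0) 1 'd'
  23: (0,10) 0 ''
  24: (10,13) 1 'e'
  25: (13,21) 1 'e'
  26: (21,16) 0 ''
  27: (16,1) 2 'fb'
  28: (1,9) 1 'f'
  29: (9,12) 2 'fe'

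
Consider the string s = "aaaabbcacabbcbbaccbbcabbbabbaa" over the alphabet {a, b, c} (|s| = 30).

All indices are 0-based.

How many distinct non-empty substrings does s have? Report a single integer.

404

rank | idx | suffix
   0 |  29 | a
   1 |  28 | aa
   2 |   0 | aaaabbcacabbcbbaccbbcabbbabbaa
   3 |   1 | aaabbcacabbcbbaccbbcabbbabbaa
   4 |   2 | aabbcacabbcbbaccbbcabbbabbaa
   5 |  25 | abbaa
   6 |  21 | abbbabbaa
   7 |   3 | abbcacabbcbbaccbbcabbbabbaa
   8 |   9 | abbcbbaccbbcabbbabbaa
   9 |   7 | acabbcbbaccbbcabbbabbaa
  10 |  15 | accbbcabbbabbaa
  11 |  27 | baa
  12 |  24 | babbaa
  13 |  14 | baccbbcabbbabbaa
  14 |  26 | bbaa
  15 |  23 | bbabbaa
  16 |  13 | bbaccbbcabbbabbaa
  17 |  22 | bbbabbaa
  18 |  18 | bbcabbbabbaa
  19 |   4 | bbcacabbcbbaccbbcabbbabbaa
  20 |  10 | bbcbbaccbbcabbbabbaa
  21 |  19 | bcabbbabbaa
  22 |   5 | bcacabbcbbaccbbcabbbabbaa
  23 |  11 | bcbbaccbbcabbbabbaa
  24 |  20 | cabbbabbaa
  25 |   8 | cabbcbbaccbbcabbbabbaa
  26 |   6 | cacabbcbbaccbbcabbbabbaa
  27 |  12 | cbbaccbbcabbbabbaa
  28 |  17 | cbbcabbbabbaa
  29 |  16 | ccbbcabbbabbaa

SA = [29, 28, 0, 1, 2, 25, 21, 3, 9, 7, 15, 27, 24, 14, 26, 23, 13, 22, 18, 4, 10, 19, 5, 11, 20, 8, 6, 12, 17, 16]
rank  pair      lcp
   1  s[29:],s[28:]  1  'a'
   2  s[28:],s[0:]  2  'aa'
   3  s[0:],s[1:]  3  'aaa'
   4  s[1:],s[2:]  2  'aa'
   5  s[2:],s[25:]  1  'a'
   6  s[25:],s[21:]  3  'abb'
   7  s[21:],s[3:]  3  'abb'
   8  s[3:],s[9:]  4  'abbc'
   9  s[9:],s[7:]  1  'a'
  10  s[7:],s[15:]  2  'ac'
  11  s[15:],s[27:]  0  ''
  12  s[27:],s[24:]  2  'ba'
  13  s[24:],s[14:]  2  'ba'
  14  s[14:],s[26:]  1  'b'
  15  s[26:],s[23:]  3  'bba'
  16  s[23:],s[13:]  3  'bba'
  17  s[13:],s[22:]  2  'bb'
  18  s[22:],s[18:]  2  'bb'
  19  s[18:],s[4:]  4  'bbca'
  20  s[4:],s[10:]  3  'bbc'
  21  s[10:],s[19:]  1  'b'
  22  s[19:],s[5:]  3  'bca'
  23  s[5:],s[11:]  2  'bc'
  24  s[11:],s[20:]  0  ''
  25  s[20:],s[8:]  4  'cabb'
  26  s[8:],s[6:]  2  'ca'
  27  s[6:],s[12:]  1  'c'
  28  s[12:],s[17:]  3  'cbb'
  29  s[17:],s[16:]  1  'c'

n(n+1)/2 = 30·31/2 = 465
Σ LCP = 0 + 1 + 2 + 3 + 2 + 1 + 3 + 3 + 4 + 1 + 2 + 0 + 2 + 2 + 1 + 3 + 3 + 2 + 2 + 4 + 3 + 1 + 3 + 2 + 0 + 4 + 2 + 1 + 3 + 1 = 61
distinct = 465 − 61 = 404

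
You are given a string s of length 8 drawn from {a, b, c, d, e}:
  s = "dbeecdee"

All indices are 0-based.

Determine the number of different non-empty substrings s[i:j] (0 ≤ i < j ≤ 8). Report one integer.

31

sorted suffixes:
  #0 SA[0]=1  'beecdee'
  #1 SA[1]=4  'cdee'
  #2 SA[2]=0  'dbeecdee'
  #3 SA[3]=5  'dee'
  #4 SA[4]=7  'e'
  #5 SA[5]=3  'ecdee'
  #6 SA[6]=6  'ee'
  #7 SA[7]=2  'eecdee'

SA = [1, 4, 0, 5, 7, 3, 6, 2]
rank  pair      lcp
   1  s[1:],s[4:]  0  ''
   2  s[4:],s[0:]  0  ''
   3  s[0:],s[5:]  1  'd'
   4  s[5:],s[7:]  0  ''
   5  s[7:],s[3:]  1  'e'
   6  s[3:],s[6:]  1  'e'
   7  s[6:],s[2:]  2  'ee'

n(n+1)/2 = 8·9/2 = 36
Σ LCP = 0 + 0 + 0 + 1 + 0 + 1 + 1 + 2 = 5
distinct = 36 − 5 = 31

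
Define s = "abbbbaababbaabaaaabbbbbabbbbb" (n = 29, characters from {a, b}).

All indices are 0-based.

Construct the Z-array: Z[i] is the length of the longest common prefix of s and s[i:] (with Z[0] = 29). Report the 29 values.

[29, 0, 0, 0, 0, 1, 2, 0, 3, 0, 0, 1, 2, 0, 1, 1, 1, 5, 0, 0, 0, 0, 0, 5, 0, 0, 0, 0, 0]

Z[0]=29
i=1: outside box; Z[1]=0
i=2: outside box; Z[2]=0
i=3: outside box; Z[3]=0
i=4: outside box; Z[4]=0
i=5: outside box; Z[5]=1 scan→box=[5,6)
i=6: outside box; Z[6]=2 scan→box=[6,8)
i=7: min(r-i=1, Z[1]=0)=0; Z[7]=0
i=8: outside box; Z[8]=3 scan→box=[8,11)
i=9: min(r-i=2, Z[1]=0)=0; Z[9]=0
i=10: min(r-i=1, Z[2]=0)=0; Z[10]=0
i=11: outside box; Z[11]=1 scan→box=[11,12)
i=12: outside box; Z[12]=2 scan→box=[12,14)
i=13: min(r-i=1, Z[1]=0)=0; Z[13]=0
i=14: outside box; Z[14]=1 scan→box=[14,15)
i=15: outside box; Z[15]=1 scan→box=[15,16)
i=16: outside box; Z[16]=1 scan→box=[16,17)
i=17: outside box; Z[17]=5 scan→box=[17,22)
i=18: min(r-i=4, Z[1]=0)=0; Z[18]=0
i=19: min(r-i=3, Z[2]=0)=0; Z[19]=0
i=20: min(r-i=2, Z[3]=0)=0; Z[20]=0
i=21: min(r-i=1, Z[4]=0)=0; Z[21]=0
i=22: outside box; Z[22]=0
i=23: outside box; Z[23]=5 scan→box=[23,28)
i=24: min(r-i=4, Z[1]=0)=0; Z[24]=0
i=25: min(r-i=3, Z[2]=0)=0; Z[25]=0
i=26: min(r-i=2, Z[3]=0)=0; Z[26]=0
i=27: min(r-i=1, Z[4]=0)=0; Z[27]=0
i=28: outside box; Z[28]=0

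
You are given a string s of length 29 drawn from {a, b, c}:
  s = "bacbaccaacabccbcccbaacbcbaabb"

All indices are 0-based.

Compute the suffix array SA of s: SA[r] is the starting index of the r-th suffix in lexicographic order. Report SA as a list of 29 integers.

[25, 7, 19, 26, 10, 8, 1, 20, 4, 28, 24, 18, 0, 3, 27, 22, 11, 14, 6, 9, 23, 17, 2, 21, 13, 5, 16, 12, 15]

sorted suffixes:
  #0 SA[0]=25  'aabb'
  #1 SA[1]=7  'aacabccbcccbaacbcbaabb'
  #2 SA[2]=19  'aacbcbaabb'
  #3 SA[3]=26  'abb'
  #4 SA[4]=10  'abccbcccbaacbcbaabb'
  #5 SA[5]=8  'acabccbcccbaacbcbaabb'
  #6 SA[6]=1  'acbaccaacabccbcccbaacbcbaabb'
  #7 SA[7]=20  'acbcbaabb'
  #8 SA[8]=4  'accaacabccbcccbaacbcbaabb'
  #9 SA[9]=28  'b'
  #10 SA[10]=24  'baabb'
  #11 SA[11]=18  'baacbcbaabb'
  #12 SA[12]=0  'bacbaccaacabccbcccbaacbcbaabb'
  #13 SA[13]=3  'baccaacabccbcccbaacbcbaabb'
  #14 SA[14]=27  'bb'
  #15 SA[15]=22  'bcbaabb'
  #16 SA[16]=11  'bccbcccbaacbcbaabb'
  #17 SA[17]=14  'bcccbaacbcbaabb'
  #18 SA[18]=6  'caacabccbcccbaacbcbaabb'
  #19 SA[19]=9  'cabccbcccbaacbcbaabb'
  #20 SA[20]=23  'cbaabb'
  #21 SA[21]=17  'cbaacbcbaabb'
  #22 SA[22]=2  'cbaccaacabccbcccbaacbcbaabb'
  #23 SA[23]=21  'cbcbaabb'
  #24 SA[24]=13  'cbcccbaacbcbaabb'
  #25 SA[25]=5  'ccaacabccbcccbaacbcbaabb'
  #26 SA[26]=16  'ccbaacbcbaabb'
  #27 SA[27]=12  'ccbcccbaacbcbaabb'
  #28 SA[28]=15  'cccbaacbcbaabb'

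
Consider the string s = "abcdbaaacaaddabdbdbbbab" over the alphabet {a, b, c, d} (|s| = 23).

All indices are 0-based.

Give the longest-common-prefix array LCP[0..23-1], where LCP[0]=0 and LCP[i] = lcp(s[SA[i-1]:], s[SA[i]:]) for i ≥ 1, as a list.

rank→(start, suffix):
  0 → (5, 'aaacaaddabdbdbbbab')
  1 → (6, 'aacaaddabdbdbbbab')
  2 → (9, 'aaddabdbdbbbab')
  3 → (21, 'ab')
  4 → (0, 'abcdbaaacaaddabdbdbbbab')
  5 → (13, 'abdbdbbbab')
  6 → (7, 'acaaddabdbdbbbab')
  7 → (10, 'addabdbdbbbab')
  8 → (22, 'b')
  9 → (4, 'baaacaaddabdbdbbbab')
  10 → (20, 'bab')
  11 → (19, 'bbab')
  12 → (18, 'bbbab')
  13 → (1, 'bcdbaaacaaddabdbdbbbab')
  14 → (16, 'bdbbbab')
  15 → (14, 'bdbdbbbab')
  16 → (8, 'caaddabdbdbbbab')
  17 → (2, 'cdbaaacaaddabdbdbbbab')
  18 → (12, 'dabdbdbbbab')
  19 → (3, 'dbaaacaaddabdbdbbbab')
  20 → (17, 'dbbbab')
  21 → (15, 'dbdbbbab')
  22 → (11, 'ddabdbdbbbab')

SA = [5, 6, 9, 21, 0, 13, 7, 10, 22, 4, 20, 19, 18, 1, 16, 14, 8, 2, 12, 3, 17, 15, 11]
i: (SA[i-1],SA[i]) lcp shared
  1: (5,6) 2 'aa'
  2: (6,9) 2 'aa'
  3: (9,21) 1 'a'
  4: (21,0) 2 'ab'
  5: (0,13) 2 'ab'
  6: (13,7) 1 'a'
  7: (7,10) 1 'a'
  8: (10,22) 0 ''
  9: (22,4) 1 'b'
  10: (4,20) 2 'ba'
  11: (20,19) 1 'b'
  12: (19,18) 2 'bb'
  13: (18,1) 1 'b'
  14: (1,16) 1 'b'
  15: (16,14) 3 'bdb'
  16: (14,8) 0 ''
  17: (8,2) 1 'c'
  18: (2,12) 0 ''
  19: (12,3) 1 'd'
  20: (3,17) 2 'db'
  21: (17,15) 2 'db'
  22: (15,11) 1 'd'

[0, 2, 2, 1, 2, 2, 1, 1, 0, 1, 2, 1, 2, 1, 1, 3, 0, 1, 0, 1, 2, 2, 1]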